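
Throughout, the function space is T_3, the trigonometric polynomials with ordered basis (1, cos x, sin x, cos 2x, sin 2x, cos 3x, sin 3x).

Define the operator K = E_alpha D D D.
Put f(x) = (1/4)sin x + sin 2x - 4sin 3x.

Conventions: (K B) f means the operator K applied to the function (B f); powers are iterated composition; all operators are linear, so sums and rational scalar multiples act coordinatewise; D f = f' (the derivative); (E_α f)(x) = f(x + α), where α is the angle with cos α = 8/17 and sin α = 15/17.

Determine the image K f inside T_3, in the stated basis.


D f = (1/4)cos x + 2cos 2x - 12cos 3x
D D f = -(1/4)sin x - 4sin 2x + 36sin 3x
D D D f = -(1/4)cos x - 8cos 2x + 108cos 3x
E_alpha D D D f = -(2/17)cos x + (15/68)sin x + (1288/289)cos 2x + (1920/289)sin 2x - (527904/4913)cos 3x + (53460/4913)sin 3x

the result is g(x) = -(2/17)cos x + (15/68)sin x + (1288/289)cos 2x + (1920/289)sin 2x - (527904/4913)cos 3x + (53460/4913)sin 3x


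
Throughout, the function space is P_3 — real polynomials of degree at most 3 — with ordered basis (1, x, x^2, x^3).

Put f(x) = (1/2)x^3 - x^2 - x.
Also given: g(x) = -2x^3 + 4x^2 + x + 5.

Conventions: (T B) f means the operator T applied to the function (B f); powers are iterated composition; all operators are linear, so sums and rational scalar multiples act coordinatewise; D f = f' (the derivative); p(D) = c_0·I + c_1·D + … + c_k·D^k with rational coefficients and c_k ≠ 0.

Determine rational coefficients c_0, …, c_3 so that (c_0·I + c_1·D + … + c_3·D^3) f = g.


p(D) = -4·I − D^2 + D^3, i.e. c_0 = -4, c_1 = 0, c_2 = -1, c_3 = 1

D^0 f = (1/2)x^3 - x^2 - x
D^1 f = (3/2)x^2 - 2x - 1
D^2 f = 3x - 2
D^3 f = 3
matching coefficients of g against c_0 f + c_1 Df + … from the top degree down determines the c_i
solution: c_0 = -4, c_1 = 0, c_2 = -1, c_3 = 1


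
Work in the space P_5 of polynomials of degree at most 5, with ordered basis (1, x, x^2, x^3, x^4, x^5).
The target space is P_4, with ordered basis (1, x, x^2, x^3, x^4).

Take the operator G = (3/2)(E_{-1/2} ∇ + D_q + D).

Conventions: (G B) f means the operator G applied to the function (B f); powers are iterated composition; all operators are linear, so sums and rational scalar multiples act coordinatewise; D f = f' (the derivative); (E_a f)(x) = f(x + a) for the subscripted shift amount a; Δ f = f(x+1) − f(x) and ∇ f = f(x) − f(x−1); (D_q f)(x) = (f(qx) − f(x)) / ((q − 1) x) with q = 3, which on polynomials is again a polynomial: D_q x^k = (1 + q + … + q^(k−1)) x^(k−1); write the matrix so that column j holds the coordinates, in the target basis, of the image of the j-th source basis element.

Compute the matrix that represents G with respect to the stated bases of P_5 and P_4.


the matrix is [[0, 9/2, -3, 39/8, -15/2, 363/32]; [0, 0, 12, -9, 39/2, -75/2]; [0, 0, 0, 57/2, -18, 195/4]; [0, 0, 0, 0, 72, -30]; [0, 0, 0, 0, 0, 393/2]] (rows listed top to bottom)

image of 1: 0
image of x: 9/2
image of x^2: 12x - 3
image of x^3: (57/2)x^2 - 9x + 39/8
image of x^4: 72x^3 - 18x^2 + (39/2)x - 15/2
image of x^5: (393/2)x^4 - 30x^3 + (195/4)x^2 - (75/2)x + 363/32
each image's coordinates form column j of the matrix


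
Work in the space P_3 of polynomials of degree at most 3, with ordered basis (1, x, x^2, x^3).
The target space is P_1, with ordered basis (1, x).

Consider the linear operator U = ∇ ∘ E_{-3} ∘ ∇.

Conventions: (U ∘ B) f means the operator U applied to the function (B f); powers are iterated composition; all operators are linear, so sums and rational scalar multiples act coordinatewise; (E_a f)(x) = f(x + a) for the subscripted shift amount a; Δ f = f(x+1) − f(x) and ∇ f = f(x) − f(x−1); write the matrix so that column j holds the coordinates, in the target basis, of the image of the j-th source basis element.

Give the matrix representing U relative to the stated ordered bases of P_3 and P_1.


image of 1: 0
image of x: 0
image of x^2: 2
image of x^3: 6x - 24
each image's coordinates form column j of the matrix

the matrix is [[0, 0, 2, -24]; [0, 0, 0, 6]] (rows listed top to bottom)


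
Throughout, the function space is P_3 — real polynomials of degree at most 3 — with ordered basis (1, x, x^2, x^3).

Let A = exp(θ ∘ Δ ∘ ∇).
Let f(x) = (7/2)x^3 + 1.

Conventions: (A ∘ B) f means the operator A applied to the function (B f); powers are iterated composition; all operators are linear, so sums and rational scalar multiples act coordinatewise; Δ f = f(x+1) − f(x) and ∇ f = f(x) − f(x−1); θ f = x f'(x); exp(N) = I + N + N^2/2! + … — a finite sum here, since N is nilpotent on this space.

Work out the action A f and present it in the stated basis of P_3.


order-1 term: 21x
the series for exp(θ ∘ Δ ∘ ∇) f terminates at order 1
exp(θ ∘ Δ ∘ ∇) f = (7/2)x^3 + 21x + 1

the image equals g(x) = (7/2)x^3 + 21x + 1


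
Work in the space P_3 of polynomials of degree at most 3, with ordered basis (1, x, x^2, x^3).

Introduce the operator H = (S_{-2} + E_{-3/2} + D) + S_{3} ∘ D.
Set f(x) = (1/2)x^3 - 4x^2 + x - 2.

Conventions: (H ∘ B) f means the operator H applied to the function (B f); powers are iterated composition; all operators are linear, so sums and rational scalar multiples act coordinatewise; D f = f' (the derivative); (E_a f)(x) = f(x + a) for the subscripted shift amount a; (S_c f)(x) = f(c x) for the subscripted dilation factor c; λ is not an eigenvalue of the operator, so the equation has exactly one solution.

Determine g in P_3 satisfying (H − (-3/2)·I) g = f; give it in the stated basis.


write g with unknown coordinates in the stated basis and equate coefficients in (H − (-3/2)·I) g = f
solving from the highest basis element down gives g = -(1/11)x^3 - (37/143)x^2 + (1663/286)x - 757/572
check: H g = (7/11)x^3 - (1033/286)x^2 - (4417/572)x - 17/1144
so H g − (-3/2)·g = (1/2)x^3 - 4x^2 + x - 2 = f ✓

the image equals g(x) = -(1/11)x^3 - (37/143)x^2 + (1663/286)x - 757/572


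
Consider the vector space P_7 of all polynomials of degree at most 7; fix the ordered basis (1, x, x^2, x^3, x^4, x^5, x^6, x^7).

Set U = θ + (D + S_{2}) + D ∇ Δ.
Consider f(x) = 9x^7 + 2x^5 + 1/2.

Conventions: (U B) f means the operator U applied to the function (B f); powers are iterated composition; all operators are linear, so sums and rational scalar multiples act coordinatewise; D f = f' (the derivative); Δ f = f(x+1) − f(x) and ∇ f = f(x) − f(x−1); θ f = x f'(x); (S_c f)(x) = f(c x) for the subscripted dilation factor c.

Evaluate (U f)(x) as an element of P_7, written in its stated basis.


the image equals g(x) = 1215x^7 + 63x^6 + 74x^5 + 1900x^4 + 2010x^2 + 293/2

θ f = 63x^7 + 10x^5
D f = 63x^6 + 10x^4
S_{2} f = 1152x^7 + 64x^5 + 1/2
(D + S_{2}) f = 1152x^7 + 63x^6 + 64x^5 + 10x^4 + 1/2
Δ f = 63x^6 + 189x^5 + 325x^4 + 335x^3 + 209x^2 + 73x + 11
∇ Δ f = 378x^5 + 670x^3 + 146x
D ∇ Δ f = 1890x^4 + 2010x^2 + 146
(θ + (D + S_{2}) + D ∇ Δ) f = 1215x^7 + 63x^6 + 74x^5 + 1900x^4 + 2010x^2 + 293/2


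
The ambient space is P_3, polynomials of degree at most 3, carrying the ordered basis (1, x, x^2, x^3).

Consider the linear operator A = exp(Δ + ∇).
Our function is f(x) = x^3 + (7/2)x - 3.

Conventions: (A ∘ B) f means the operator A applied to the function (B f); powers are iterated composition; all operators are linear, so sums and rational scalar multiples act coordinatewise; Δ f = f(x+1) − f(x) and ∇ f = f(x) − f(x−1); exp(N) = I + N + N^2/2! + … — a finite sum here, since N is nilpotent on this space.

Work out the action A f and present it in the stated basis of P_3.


order-1 term: 6x^2 + 9
order-2 term: 12x
order-3 term: 8
the series for exp(Δ + ∇) f terminates at order 3
exp(Δ + ∇) f = x^3 + 6x^2 + (31/2)x + 14

the result is g(x) = x^3 + 6x^2 + (31/2)x + 14


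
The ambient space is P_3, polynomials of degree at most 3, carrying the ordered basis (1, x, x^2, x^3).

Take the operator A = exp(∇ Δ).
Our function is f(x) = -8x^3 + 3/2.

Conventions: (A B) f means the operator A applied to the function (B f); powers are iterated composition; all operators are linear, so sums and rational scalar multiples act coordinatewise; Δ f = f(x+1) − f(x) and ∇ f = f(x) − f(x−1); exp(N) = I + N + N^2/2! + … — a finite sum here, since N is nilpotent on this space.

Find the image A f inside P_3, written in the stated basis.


the result is g(x) = -8x^3 - 48x + 3/2

order-1 term: -48x
the series for exp(∇ Δ) f terminates at order 1
exp(∇ Δ) f = -8x^3 - 48x + 3/2


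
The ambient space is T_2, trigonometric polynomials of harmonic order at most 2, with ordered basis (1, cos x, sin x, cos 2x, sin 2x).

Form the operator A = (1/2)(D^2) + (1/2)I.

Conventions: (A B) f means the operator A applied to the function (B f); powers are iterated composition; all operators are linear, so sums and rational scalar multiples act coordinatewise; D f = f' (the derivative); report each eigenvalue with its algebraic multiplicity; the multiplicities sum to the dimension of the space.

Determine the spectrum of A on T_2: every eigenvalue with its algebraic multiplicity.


λ = -3/2 (multiplicity 2), λ = 0 (multiplicity 2), λ = 1/2 (multiplicity 1)

image of 1: 1/2
image of cos x: 0
image of sin x: 0
image of cos 2x: -(3/2)cos 2x
image of sin 2x: -(3/2)sin 2x
the matrix is diagonal; its diagonal is (1/2, 0, 0, -3/2, -3/2)
for a triangular matrix the eigenvalues are the diagonal entries, with algebraic multiplicity their repetition count


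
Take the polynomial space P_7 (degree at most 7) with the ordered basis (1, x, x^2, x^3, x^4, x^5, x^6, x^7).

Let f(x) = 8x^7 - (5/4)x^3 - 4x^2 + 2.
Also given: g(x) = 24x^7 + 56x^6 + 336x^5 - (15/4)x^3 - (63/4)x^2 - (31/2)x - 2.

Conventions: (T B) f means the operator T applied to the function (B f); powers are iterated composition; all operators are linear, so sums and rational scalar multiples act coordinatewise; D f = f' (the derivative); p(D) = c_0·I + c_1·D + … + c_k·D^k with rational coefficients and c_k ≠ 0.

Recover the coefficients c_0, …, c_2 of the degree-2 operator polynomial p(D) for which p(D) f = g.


D^0 f = 8x^7 - (5/4)x^3 - 4x^2 + 2
D^1 f = 56x^6 - (15/4)x^2 - 8x
D^2 f = 336x^5 - (15/2)x - 8
matching coefficients of g against c_0 f + c_1 Df + … from the top degree down determines the c_i
solution: c_0 = 3, c_1 = 1, c_2 = 1

c_0 = 3, c_1 = 1, c_2 = 1


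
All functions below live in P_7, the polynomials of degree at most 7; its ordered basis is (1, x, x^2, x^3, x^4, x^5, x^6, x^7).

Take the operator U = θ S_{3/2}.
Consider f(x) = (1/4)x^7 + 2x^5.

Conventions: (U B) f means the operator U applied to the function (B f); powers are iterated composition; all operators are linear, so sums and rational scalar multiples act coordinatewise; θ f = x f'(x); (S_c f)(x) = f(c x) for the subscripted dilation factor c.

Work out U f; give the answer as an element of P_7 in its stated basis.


S_{3/2} f = (2187/512)x^7 + (243/16)x^5
θ S_{3/2} f = (15309/512)x^7 + (1215/16)x^5

the result is g(x) = (15309/512)x^7 + (1215/16)x^5


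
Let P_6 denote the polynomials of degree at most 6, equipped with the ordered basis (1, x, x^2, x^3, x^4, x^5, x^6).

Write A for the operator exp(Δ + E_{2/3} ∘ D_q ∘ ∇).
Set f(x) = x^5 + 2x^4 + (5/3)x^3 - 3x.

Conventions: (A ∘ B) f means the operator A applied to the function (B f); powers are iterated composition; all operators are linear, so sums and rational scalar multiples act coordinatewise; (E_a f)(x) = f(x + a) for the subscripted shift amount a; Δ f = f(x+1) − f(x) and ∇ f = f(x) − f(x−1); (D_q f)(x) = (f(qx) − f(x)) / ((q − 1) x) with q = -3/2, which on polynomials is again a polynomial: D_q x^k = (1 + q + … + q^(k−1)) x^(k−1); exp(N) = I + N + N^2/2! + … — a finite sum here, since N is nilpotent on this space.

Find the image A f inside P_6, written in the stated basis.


g(x) = x^5 + 7x^4 + (517/24)x^3 + (1033/16)x^2 + (3041/32)x + 38875/432

order-1 term: 5x^4 + (79/8)x^3 + (29/4)x^2 + x - 143/27
order-2 term: 10x^3 + (757/16)x^2 + (5327/96)x + 3145/144
order-3 term: 10x^2 + (877/24)x + 16073/288
order-4 term: 5x + 1597/96
order-5 term: 1
the series for exp(Δ + E_{2/3} ∘ D_q ∘ ∇) f terminates at order 5
exp(Δ + E_{2/3} ∘ D_q ∘ ∇) f = x^5 + 7x^4 + (517/24)x^3 + (1033/16)x^2 + (3041/32)x + 38875/432


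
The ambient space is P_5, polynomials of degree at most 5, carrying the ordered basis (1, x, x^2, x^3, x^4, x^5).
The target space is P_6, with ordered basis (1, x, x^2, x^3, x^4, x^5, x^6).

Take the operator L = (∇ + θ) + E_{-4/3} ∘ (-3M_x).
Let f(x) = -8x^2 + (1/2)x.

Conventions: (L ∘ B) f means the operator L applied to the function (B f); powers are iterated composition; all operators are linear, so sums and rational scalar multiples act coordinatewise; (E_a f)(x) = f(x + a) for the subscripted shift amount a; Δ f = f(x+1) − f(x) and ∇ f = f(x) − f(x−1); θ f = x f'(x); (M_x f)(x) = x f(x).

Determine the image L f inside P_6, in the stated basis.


∇ f = -16x + 17/2
θ f = -16x^2 + (1/2)x
(∇ + θ) f = -16x^2 - (31/2)x + 17/2
M_x f = -8x^3 + (1/2)x^2
(-3M_x) f = 24x^3 - (3/2)x^2
E_{-4/3} (-3M_x) f = 24x^3 - (195/2)x^2 + 132x - 536/9
((∇ + θ) + E_{-4/3} ∘ (-3M_x)) f = 24x^3 - (227/2)x^2 + (233/2)x - 919/18

the result is g(x) = 24x^3 - (227/2)x^2 + (233/2)x - 919/18


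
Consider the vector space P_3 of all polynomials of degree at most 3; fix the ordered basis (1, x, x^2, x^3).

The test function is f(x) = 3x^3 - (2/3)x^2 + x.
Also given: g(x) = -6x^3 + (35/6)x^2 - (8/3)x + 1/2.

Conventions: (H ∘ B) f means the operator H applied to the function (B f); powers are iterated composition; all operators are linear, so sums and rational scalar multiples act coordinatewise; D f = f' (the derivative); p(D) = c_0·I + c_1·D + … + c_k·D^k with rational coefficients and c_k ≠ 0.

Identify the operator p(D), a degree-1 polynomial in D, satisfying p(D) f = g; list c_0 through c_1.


p(D) = -2·I + (1/2)·D, i.e. c_0 = -2, c_1 = 1/2

D^0 f = 3x^3 - (2/3)x^2 + x
D^1 f = 9x^2 - (4/3)x + 1
matching coefficients of g against c_0 f + c_1 Df + … from the top degree down determines the c_i
solution: c_0 = -2, c_1 = 1/2


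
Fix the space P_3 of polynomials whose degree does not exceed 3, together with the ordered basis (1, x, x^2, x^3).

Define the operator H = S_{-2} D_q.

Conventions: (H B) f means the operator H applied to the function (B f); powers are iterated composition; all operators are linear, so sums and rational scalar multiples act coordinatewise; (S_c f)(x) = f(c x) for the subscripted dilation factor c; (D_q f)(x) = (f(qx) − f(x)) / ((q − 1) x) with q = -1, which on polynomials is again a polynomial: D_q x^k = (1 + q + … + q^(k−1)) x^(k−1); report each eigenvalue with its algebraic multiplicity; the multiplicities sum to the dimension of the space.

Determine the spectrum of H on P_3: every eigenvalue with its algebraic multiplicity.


image of 1: 0
image of x: 1
image of x^2: 0
image of x^3: 4x^2
the matrix is upper triangular; its diagonal is (0, 0, 0, 0)
for a triangular matrix the eigenvalues are the diagonal entries, with algebraic multiplicity their repetition count

λ = 0 (multiplicity 4)


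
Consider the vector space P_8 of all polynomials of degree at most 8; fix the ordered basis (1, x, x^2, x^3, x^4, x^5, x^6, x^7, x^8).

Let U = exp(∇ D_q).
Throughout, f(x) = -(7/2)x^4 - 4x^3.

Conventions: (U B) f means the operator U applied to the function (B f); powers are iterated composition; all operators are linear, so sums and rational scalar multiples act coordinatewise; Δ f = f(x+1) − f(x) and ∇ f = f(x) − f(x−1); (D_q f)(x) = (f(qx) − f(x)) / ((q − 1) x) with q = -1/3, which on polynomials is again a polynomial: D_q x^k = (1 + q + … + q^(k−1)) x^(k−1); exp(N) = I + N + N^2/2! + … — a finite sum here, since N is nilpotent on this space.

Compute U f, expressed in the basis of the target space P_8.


the image equals g(x) = -(7/2)x^4 - 4x^3 - (70/9)x^2 + (14/9)x - 56/27

order-1 term: -(70/9)x^2 + (14/9)x + 14/27
order-2 term: -70/27
the series for exp(∇ D_q) f terminates at order 2
exp(∇ D_q) f = -(7/2)x^4 - 4x^3 - (70/9)x^2 + (14/9)x - 56/27


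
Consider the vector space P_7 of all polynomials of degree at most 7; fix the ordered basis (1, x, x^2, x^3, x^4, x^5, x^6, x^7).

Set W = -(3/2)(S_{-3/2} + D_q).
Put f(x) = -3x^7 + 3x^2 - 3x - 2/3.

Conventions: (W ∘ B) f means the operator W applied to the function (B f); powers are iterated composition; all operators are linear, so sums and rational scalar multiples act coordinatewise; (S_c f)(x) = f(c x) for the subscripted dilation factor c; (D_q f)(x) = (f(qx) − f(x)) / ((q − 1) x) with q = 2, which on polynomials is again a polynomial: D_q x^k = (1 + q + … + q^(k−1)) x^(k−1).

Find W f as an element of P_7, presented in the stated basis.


S_{-3/2} f = (6561/128)x^7 + (27/4)x^2 + (9/2)x - 2/3
D_q f = -381x^6 + 9x - 3
(S_{-3/2} + D_q) f = (6561/128)x^7 - 381x^6 + (27/4)x^2 + (27/2)x - 11/3
(-(3/2)(S_{-3/2} + D_q)) f = -(19683/256)x^7 + (1143/2)x^6 - (81/8)x^2 - (81/4)x + 11/2

g(x) = -(19683/256)x^7 + (1143/2)x^6 - (81/8)x^2 - (81/4)x + 11/2


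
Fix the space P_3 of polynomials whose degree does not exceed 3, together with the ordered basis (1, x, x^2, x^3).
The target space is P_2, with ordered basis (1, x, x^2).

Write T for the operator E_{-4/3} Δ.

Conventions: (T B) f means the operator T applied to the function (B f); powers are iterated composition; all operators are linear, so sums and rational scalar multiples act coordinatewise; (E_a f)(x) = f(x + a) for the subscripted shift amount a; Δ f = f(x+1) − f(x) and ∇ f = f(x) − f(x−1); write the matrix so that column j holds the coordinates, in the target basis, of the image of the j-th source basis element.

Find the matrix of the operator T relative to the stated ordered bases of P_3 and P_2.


the matrix is [[0, 1, -5/3, 7/3]; [0, 0, 2, -5]; [0, 0, 0, 3]] (rows listed top to bottom)

image of 1: 0
image of x: 1
image of x^2: 2x - 5/3
image of x^3: 3x^2 - 5x + 7/3
each image's coordinates form column j of the matrix


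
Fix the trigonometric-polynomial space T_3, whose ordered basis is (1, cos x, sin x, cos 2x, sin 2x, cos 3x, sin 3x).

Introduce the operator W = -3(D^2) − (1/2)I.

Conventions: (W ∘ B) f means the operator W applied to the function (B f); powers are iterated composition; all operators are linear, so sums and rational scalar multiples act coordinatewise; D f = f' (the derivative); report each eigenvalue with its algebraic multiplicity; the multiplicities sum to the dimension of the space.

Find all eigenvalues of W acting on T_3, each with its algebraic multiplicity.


λ = -1/2 (multiplicity 1), λ = 5/2 (multiplicity 2), λ = 23/2 (multiplicity 2), λ = 53/2 (multiplicity 2)

image of 1: -1/2
image of cos x: (5/2)cos x
image of sin x: (5/2)sin x
image of cos 2x: (23/2)cos 2x
image of sin 2x: (23/2)sin 2x
image of cos 3x: (53/2)cos 3x
image of sin 3x: (53/2)sin 3x
the matrix is diagonal; its diagonal is (-1/2, 5/2, 5/2, 23/2, 23/2, 53/2, 53/2)
for a triangular matrix the eigenvalues are the diagonal entries, with algebraic multiplicity their repetition count


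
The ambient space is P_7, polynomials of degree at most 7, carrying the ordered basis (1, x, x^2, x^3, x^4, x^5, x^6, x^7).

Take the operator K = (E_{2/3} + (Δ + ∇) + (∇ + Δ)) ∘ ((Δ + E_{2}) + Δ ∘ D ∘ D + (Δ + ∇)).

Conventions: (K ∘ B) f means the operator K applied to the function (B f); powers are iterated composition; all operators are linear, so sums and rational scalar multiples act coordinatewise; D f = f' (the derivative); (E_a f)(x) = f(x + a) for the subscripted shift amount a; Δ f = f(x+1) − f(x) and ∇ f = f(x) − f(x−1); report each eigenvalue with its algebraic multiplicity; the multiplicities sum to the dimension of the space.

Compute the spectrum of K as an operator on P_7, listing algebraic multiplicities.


λ = 1 (multiplicity 8)

image of 1: 1
image of x: x + 29/3
image of x^2: x^2 + (58/3)x + 469/9
image of x^3: x^3 + 29x^2 + (469/3)x + 2645/27
image of x^4: x^4 + (116/3)x^3 + (938/3)x^2 + (10580/27)x + 36109/81
image of x^5: x^5 + (145/3)x^4 + (4690/9)x^3 + (26450/27)x^2 + (180545/81)x + 250559/243
image of x^6: x^6 + 58x^5 + (2345/3)x^4 + (52900/27)x^3 + (180545/27)x^2 + (501118/81)x + 2498959/729
image of x^7: x^7 + (203/3)x^6 + (3283/3)x^5 + (92575/27)x^4 + (1263815/81)x^3 + (1753913/81)x^2 + (17492713/729)x + 19046357/2187
the matrix is upper triangular; its diagonal is (1, 1, 1, 1, 1, 1, 1, 1)
for a triangular matrix the eigenvalues are the diagonal entries, with algebraic multiplicity their repetition count


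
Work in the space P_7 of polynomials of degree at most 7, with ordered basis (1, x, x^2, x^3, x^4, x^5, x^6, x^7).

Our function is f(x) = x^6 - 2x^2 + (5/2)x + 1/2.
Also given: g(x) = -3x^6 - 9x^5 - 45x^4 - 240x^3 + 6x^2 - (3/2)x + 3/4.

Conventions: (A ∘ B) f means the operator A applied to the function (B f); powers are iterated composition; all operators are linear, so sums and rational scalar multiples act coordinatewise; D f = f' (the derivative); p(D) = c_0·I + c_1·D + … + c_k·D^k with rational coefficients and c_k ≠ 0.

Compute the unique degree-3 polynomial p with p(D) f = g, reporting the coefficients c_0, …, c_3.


D^0 f = x^6 - 2x^2 + (5/2)x + 1/2
D^1 f = 6x^5 - 4x + 5/2
D^2 f = 30x^4 - 4
D^3 f = 120x^3
matching coefficients of g against c_0 f + c_1 Df + … from the top degree down determines the c_i
solution: c_0 = -3, c_1 = -3/2, c_2 = -3/2, c_3 = -2

p(D) = -3·I − (3/2)·D − (3/2)·D^2 − 2·D^3, i.e. c_0 = -3, c_1 = -3/2, c_2 = -3/2, c_3 = -2


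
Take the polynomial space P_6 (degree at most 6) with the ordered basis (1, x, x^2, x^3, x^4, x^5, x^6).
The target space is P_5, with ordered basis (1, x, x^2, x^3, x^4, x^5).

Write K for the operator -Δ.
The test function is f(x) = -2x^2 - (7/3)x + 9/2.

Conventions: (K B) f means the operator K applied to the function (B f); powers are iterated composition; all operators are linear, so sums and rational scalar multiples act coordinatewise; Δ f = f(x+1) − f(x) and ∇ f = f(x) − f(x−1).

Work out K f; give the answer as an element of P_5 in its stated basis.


Δ f = -4x - 13/3
(-Δ) f = 4x + 13/3

g(x) = 4x + 13/3


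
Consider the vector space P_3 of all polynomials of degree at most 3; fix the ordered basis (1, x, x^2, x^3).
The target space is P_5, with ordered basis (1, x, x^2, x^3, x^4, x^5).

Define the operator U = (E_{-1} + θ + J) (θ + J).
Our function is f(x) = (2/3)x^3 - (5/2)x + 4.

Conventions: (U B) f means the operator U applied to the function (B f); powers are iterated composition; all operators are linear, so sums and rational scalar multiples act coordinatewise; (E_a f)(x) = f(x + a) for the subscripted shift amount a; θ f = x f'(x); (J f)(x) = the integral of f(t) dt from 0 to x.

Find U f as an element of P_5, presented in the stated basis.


g(x) = (1/30)x^5 + (4/3)x^4 + (83/12)x^3 - 8x^2 + (65/6)x - 55/12

θ f = 2x^3 - (5/2)x
J f = (1/6)x^4 - (5/4)x^2 + 4x
(θ + J) f = (1/6)x^4 + 2x^3 - (5/4)x^2 + (3/2)x
E_{-1} (θ + J) f = (1/6)x^4 + (4/3)x^3 - (25/4)x^2 + (28/3)x - 55/12
θ (θ + J) f = (2/3)x^4 + 6x^3 - (5/2)x^2 + (3/2)x
J (θ + J) f = (1/30)x^5 + (1/2)x^4 - (5/12)x^3 + (3/4)x^2
(E_{-1} + θ + J) (θ + J) f = (1/30)x^5 + (4/3)x^4 + (83/12)x^3 - 8x^2 + (65/6)x - 55/12


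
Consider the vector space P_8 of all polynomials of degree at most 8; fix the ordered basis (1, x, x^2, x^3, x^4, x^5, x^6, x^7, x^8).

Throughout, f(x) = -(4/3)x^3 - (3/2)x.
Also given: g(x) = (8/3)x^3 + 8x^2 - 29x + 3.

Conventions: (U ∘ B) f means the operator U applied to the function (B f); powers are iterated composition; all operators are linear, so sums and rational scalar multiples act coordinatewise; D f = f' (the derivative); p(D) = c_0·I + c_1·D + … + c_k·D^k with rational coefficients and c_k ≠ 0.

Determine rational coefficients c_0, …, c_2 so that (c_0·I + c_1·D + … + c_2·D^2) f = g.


p(D) = -2·I − 2·D + 4·D^2, i.e. c_0 = -2, c_1 = -2, c_2 = 4

D^0 f = -(4/3)x^3 - (3/2)x
D^1 f = -4x^2 - 3/2
D^2 f = -8x
matching coefficients of g against c_0 f + c_1 Df + … from the top degree down determines the c_i
solution: c_0 = -2, c_1 = -2, c_2 = 4


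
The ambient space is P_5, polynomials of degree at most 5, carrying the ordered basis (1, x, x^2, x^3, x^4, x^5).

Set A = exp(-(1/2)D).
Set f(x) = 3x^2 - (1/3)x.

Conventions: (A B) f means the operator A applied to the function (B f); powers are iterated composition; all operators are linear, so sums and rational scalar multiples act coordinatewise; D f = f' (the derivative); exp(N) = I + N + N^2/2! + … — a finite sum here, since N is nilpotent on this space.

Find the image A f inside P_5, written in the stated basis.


the image equals g(x) = 3x^2 - (10/3)x + 11/12

order-1 term: -3x + 1/6
order-2 term: 3/4
the series for exp(-(1/2)D) f terminates at order 2
exp(-(1/2)D) f = 3x^2 - (10/3)x + 11/12


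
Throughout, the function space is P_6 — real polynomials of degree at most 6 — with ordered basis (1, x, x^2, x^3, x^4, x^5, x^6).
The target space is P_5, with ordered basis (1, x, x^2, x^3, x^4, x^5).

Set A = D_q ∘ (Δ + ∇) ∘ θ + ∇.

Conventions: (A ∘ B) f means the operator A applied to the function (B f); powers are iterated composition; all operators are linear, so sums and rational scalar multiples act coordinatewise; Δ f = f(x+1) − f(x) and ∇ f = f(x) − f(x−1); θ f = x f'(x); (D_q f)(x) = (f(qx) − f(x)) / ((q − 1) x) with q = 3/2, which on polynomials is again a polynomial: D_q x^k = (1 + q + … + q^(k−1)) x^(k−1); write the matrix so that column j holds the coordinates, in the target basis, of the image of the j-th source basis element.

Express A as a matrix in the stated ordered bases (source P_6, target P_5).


the matrix is [[0, 1, 7, 1, 31, 1, 71]; [0, 0, 2, 42, 4, 245, 6]; [0, 0, 0, 3, 146, 10, 1125]; [0, 0, 0, 0, 4, 1585/4, 20]; [0, 0, 0, 0, 0, 5, 1869/2]; [0, 0, 0, 0, 0, 0, 6]] (rows listed top to bottom)

image of 1: 0
image of x: 1
image of x^2: 2x + 7
image of x^3: 3x^2 + 42x + 1
image of x^4: 4x^3 + 146x^2 + 4x + 31
image of x^5: 5x^4 + (1585/4)x^3 + 10x^2 + 245x + 1
image of x^6: 6x^5 + (1869/2)x^4 + 20x^3 + 1125x^2 + 6x + 71
each image's coordinates form column j of the matrix


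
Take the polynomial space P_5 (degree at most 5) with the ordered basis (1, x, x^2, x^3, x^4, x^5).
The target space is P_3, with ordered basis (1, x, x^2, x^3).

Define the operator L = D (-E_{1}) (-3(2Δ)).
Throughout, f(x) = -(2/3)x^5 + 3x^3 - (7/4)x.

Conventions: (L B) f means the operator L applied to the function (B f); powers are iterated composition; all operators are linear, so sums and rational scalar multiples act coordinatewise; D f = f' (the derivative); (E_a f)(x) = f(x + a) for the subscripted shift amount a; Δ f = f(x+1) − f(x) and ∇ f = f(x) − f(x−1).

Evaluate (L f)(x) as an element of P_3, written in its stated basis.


g(x) = -80x^3 - 360x^2 - 452x - 138

Δ f = -(10/3)x^4 - (20/3)x^3 + (7/3)x^2 + (17/3)x + 7/12
(2Δ) f = -(20/3)x^4 - (40/3)x^3 + (14/3)x^2 + (34/3)x + 7/6
(-3(2Δ)) f = 20x^4 + 40x^3 - 14x^2 - 34x - 7/2
E_{1} (-3(2Δ)) f = 20x^4 + 120x^3 + 226x^2 + 138x + 17/2
(-E_{1}) (-3(2Δ)) f = -20x^4 - 120x^3 - 226x^2 - 138x - 17/2
D (-E_{1}) (-3(2Δ)) f = -80x^3 - 360x^2 - 452x - 138


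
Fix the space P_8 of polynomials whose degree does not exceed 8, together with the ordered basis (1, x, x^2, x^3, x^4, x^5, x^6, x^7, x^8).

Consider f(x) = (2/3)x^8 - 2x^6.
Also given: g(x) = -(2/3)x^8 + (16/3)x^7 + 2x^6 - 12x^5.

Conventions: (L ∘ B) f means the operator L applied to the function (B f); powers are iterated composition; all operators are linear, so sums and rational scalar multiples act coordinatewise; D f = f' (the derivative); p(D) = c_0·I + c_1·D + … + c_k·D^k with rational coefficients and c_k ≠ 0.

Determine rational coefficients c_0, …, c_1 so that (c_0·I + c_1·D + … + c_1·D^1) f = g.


c_0 = -1, c_1 = 1

D^0 f = (2/3)x^8 - 2x^6
D^1 f = (16/3)x^7 - 12x^5
matching coefficients of g against c_0 f + c_1 Df + … from the top degree down determines the c_i
solution: c_0 = -1, c_1 = 1


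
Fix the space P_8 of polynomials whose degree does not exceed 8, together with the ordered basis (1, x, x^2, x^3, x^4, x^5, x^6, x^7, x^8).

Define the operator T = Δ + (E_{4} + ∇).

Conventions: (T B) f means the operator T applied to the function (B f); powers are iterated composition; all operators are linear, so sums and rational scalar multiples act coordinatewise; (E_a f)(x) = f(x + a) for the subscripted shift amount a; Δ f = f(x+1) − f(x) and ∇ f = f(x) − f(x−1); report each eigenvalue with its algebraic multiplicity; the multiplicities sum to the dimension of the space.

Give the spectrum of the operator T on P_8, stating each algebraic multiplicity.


image of 1: 1
image of x: x + 6
image of x^2: x^2 + 12x + 16
image of x^3: x^3 + 18x^2 + 48x + 66
image of x^4: x^4 + 24x^3 + 96x^2 + 264x + 256
image of x^5: x^5 + 30x^4 + 160x^3 + 660x^2 + 1280x + 1026
image of x^6: x^6 + 36x^5 + 240x^4 + 1320x^3 + 3840x^2 + 6156x + 4096
image of x^7: x^7 + 42x^6 + 336x^5 + 2310x^4 + 8960x^3 + 21546x^2 + 28672x + 16386
image of x^8: x^8 + 48x^7 + 448x^6 + 3696x^5 + 17920x^4 + 57456x^3 + 114688x^2 + 131088x + 65536
the matrix is upper triangular; its diagonal is (1, 1, 1, 1, 1, 1, 1, 1, 1)
for a triangular matrix the eigenvalues are the diagonal entries, with algebraic multiplicity their repetition count

λ = 1 (multiplicity 9)


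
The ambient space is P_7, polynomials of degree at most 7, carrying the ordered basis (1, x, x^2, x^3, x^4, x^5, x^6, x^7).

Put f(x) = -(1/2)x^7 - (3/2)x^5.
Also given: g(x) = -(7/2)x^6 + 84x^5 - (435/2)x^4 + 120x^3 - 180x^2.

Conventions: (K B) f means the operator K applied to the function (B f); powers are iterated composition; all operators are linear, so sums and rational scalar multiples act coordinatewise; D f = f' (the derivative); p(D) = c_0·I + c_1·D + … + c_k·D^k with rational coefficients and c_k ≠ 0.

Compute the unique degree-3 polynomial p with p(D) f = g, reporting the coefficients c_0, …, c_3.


c_0 = 0, c_1 = 1, c_2 = -4, c_3 = 2

D^0 f = -(1/2)x^7 - (3/2)x^5
D^1 f = -(7/2)x^6 - (15/2)x^4
D^2 f = -21x^5 - 30x^3
D^3 f = -105x^4 - 90x^2
matching coefficients of g against c_0 f + c_1 Df + … from the top degree down determines the c_i
solution: c_0 = 0, c_1 = 1, c_2 = -4, c_3 = 2


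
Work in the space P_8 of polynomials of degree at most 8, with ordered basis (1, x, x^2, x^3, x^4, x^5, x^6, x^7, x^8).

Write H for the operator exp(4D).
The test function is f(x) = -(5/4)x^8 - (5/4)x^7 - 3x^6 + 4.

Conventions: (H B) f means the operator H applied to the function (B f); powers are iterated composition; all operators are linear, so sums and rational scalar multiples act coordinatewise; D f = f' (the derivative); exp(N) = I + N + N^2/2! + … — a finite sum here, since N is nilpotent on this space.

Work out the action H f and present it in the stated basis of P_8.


the result is g(x) = -(5/4)x^8 - (165/4)x^7 - 598x^6 - 4972x^5 - 25920x^4 - 86720x^3 - 181760x^2 - 218112x - 114684

order-1 term: -40x^7 - 35x^6 - 72x^5
order-2 term: -560x^6 - 420x^5 - 720x^4
order-3 term: -4480x^5 - 2800x^4 - 3840x^3
order-4 term: -22400x^4 - 11200x^3 - 11520x^2
order-5 term: -71680x^3 - 26880x^2 - 18432x
order-6 term: -143360x^2 - 35840x - 12288
order-7 term: -163840x - 20480
order-8 term: -81920
the series for exp(4D) f terminates at order 8
exp(4D) f = -(5/4)x^8 - (165/4)x^7 - 598x^6 - 4972x^5 - 25920x^4 - 86720x^3 - 181760x^2 - 218112x - 114684


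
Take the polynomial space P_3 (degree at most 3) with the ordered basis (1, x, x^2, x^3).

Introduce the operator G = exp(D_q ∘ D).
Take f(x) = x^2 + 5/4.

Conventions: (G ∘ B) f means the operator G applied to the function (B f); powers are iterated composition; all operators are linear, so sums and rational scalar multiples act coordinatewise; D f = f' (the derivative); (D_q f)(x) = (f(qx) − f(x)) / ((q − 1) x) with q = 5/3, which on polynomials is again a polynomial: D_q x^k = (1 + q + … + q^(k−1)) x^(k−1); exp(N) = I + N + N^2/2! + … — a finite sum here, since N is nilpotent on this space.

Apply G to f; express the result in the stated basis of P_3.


the result is g(x) = x^2 + 13/4

order-1 term: 2
the series for exp(D_q ∘ D) f terminates at order 1
exp(D_q ∘ D) f = x^2 + 13/4


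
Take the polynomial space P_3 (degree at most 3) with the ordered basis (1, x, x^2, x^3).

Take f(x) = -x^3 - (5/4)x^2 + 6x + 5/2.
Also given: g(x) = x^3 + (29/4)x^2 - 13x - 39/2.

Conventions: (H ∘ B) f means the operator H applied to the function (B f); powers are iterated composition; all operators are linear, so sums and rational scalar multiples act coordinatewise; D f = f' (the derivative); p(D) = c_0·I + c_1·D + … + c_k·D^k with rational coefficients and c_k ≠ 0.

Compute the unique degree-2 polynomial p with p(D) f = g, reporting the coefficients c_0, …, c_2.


D^0 f = -x^3 - (5/4)x^2 + 6x + 5/2
D^1 f = -3x^2 - (5/2)x + 6
D^2 f = -6x - 5/2
matching coefficients of g against c_0 f + c_1 Df + … from the top degree down determines the c_i
solution: c_0 = -1, c_1 = -2, c_2 = 2

p(D) = -I − 2·D + 2·D^2, i.e. c_0 = -1, c_1 = -2, c_2 = 2


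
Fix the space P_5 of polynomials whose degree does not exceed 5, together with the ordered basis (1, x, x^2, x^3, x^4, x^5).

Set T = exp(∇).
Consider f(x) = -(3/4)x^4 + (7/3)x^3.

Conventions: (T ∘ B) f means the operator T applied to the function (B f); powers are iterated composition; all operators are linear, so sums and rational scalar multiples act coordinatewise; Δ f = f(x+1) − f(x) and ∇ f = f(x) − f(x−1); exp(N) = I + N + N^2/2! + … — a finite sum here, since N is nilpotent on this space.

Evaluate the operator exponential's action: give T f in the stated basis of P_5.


the result is g(x) = -(3/4)x^4 - (2/3)x^3 + 7x^2 + 3x - 37/12

order-1 term: -3x^3 + (23/2)x^2 - 10x + 37/12
order-2 term: -(9/2)x^2 + 16x - 49/4
order-3 term: -3x + 41/6
order-4 term: -3/4
the series for exp(∇) f terminates at order 4
exp(∇) f = -(3/4)x^4 - (2/3)x^3 + 7x^2 + 3x - 37/12


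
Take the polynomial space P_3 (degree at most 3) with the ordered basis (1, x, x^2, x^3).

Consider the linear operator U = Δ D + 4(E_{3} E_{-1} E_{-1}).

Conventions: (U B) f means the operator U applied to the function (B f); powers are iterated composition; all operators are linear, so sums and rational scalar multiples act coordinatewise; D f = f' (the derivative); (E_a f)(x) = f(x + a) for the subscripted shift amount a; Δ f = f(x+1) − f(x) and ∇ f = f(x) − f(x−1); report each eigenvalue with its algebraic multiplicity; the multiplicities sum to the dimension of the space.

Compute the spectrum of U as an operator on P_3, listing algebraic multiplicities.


image of 1: 4
image of x: 4x + 4
image of x^2: 4x^2 + 8x + 6
image of x^3: 4x^3 + 12x^2 + 18x + 7
the matrix is upper triangular; its diagonal is (4, 4, 4, 4)
for a triangular matrix the eigenvalues are the diagonal entries, with algebraic multiplicity their repetition count

λ = 4 (multiplicity 4)


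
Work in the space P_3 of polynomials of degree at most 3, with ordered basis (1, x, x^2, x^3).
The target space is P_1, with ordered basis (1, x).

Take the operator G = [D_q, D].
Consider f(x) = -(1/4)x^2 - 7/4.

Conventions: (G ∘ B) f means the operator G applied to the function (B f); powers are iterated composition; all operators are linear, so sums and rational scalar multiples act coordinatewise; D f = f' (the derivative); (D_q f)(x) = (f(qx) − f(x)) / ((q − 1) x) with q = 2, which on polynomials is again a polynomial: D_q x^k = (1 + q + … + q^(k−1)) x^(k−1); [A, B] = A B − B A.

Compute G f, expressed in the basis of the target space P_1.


the result is g(x) = 1/4

D f = -(1/2)x
D_q D f = -1/2
D_q f = -(3/4)x
D D_q f = -3/4
[D_q, D] f = 1/4


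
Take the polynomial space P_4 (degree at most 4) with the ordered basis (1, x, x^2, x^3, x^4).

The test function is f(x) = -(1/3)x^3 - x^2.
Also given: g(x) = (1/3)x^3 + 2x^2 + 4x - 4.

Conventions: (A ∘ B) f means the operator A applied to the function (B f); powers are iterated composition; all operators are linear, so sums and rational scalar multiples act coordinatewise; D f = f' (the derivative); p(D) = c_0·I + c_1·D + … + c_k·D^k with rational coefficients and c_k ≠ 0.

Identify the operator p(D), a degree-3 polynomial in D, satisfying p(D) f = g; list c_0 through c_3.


D^0 f = -(1/3)x^3 - x^2
D^1 f = -x^2 - 2x
D^2 f = -2x - 2
D^3 f = -2
matching coefficients of g against c_0 f + c_1 Df + … from the top degree down determines the c_i
solution: c_0 = -1, c_1 = -1, c_2 = -1, c_3 = 3

c_0 = -1, c_1 = -1, c_2 = -1, c_3 = 3


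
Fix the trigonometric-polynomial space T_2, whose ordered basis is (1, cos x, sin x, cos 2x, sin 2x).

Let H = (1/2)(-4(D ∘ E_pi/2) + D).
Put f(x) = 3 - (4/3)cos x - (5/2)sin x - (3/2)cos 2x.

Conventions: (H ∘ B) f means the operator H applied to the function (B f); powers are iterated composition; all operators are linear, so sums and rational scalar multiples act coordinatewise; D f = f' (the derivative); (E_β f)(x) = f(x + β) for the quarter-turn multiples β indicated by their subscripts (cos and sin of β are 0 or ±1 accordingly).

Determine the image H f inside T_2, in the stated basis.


E_pi/2 f = 3 - (5/2)cos x + (4/3)sin x + (3/2)cos 2x
D E_pi/2 f = (4/3)cos x + (5/2)sin x - 3sin 2x
(-4(D ∘ E_pi/2)) f = -(16/3)cos x - 10sin x + 12sin 2x
D f = -(5/2)cos x + (4/3)sin x + 3sin 2x
(-4(D ∘ E_pi/2) + D) f = -(47/6)cos x - (26/3)sin x + 15sin 2x
((1/2)(-4(D ∘ E_pi/2) + D)) f = -(47/12)cos x - (13/3)sin x + (15/2)sin 2x

the result is g(x) = -(47/12)cos x - (13/3)sin x + (15/2)sin 2x


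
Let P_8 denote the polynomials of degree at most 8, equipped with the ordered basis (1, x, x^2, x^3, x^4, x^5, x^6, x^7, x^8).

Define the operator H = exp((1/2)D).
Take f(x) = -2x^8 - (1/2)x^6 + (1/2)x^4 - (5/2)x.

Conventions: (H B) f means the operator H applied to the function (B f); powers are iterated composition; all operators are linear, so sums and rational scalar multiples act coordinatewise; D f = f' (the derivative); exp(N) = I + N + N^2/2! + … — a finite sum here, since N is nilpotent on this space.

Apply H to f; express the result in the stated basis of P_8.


order-1 term: -8x^7 - (3/2)x^5 + x^3 - 5/4
order-2 term: -14x^6 - (15/8)x^4 + (3/4)x^2
order-3 term: -14x^5 - (5/4)x^3 + (1/4)x
order-4 term: -(35/4)x^4 - (15/32)x^2 + 1/32
order-5 term: -(7/2)x^3 - (3/32)x
order-6 term: -(7/8)x^2 - 1/128
order-7 term: -(1/8)x
order-8 term: -1/128
the series for exp((1/2)D) f terminates at order 8
exp((1/2)D) f = -2x^8 - 8x^7 - (29/2)x^6 - (31/2)x^5 - (81/8)x^4 - (15/4)x^3 - (19/32)x^2 - (79/32)x - 79/64

g(x) = -2x^8 - 8x^7 - (29/2)x^6 - (31/2)x^5 - (81/8)x^4 - (15/4)x^3 - (19/32)x^2 - (79/32)x - 79/64


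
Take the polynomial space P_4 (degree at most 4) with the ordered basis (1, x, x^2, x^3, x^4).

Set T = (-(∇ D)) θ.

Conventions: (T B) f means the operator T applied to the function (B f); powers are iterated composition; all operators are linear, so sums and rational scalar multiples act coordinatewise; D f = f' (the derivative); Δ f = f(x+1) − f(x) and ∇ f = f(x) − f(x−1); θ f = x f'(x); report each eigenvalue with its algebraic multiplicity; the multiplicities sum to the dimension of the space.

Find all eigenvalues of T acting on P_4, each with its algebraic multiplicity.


image of 1: 0
image of x: 0
image of x^2: -4
image of x^3: -18x + 9
image of x^4: -48x^2 + 48x - 16
the matrix is upper triangular; its diagonal is (0, 0, 0, 0, 0)
for a triangular matrix the eigenvalues are the diagonal entries, with algebraic multiplicity their repetition count

λ = 0 (multiplicity 5)


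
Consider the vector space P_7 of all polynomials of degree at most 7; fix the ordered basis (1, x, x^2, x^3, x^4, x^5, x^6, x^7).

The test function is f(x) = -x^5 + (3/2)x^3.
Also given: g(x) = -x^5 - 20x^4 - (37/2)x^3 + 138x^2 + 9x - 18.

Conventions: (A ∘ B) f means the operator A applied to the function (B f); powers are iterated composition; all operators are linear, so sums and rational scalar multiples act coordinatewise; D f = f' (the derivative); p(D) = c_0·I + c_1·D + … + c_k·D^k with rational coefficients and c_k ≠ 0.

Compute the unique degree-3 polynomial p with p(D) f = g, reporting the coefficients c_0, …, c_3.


p(D) = I + 4·D + D^2 − 2·D^3, i.e. c_0 = 1, c_1 = 4, c_2 = 1, c_3 = -2

D^0 f = -x^5 + (3/2)x^3
D^1 f = -5x^4 + (9/2)x^2
D^2 f = -20x^3 + 9x
D^3 f = -60x^2 + 9
matching coefficients of g against c_0 f + c_1 Df + … from the top degree down determines the c_i
solution: c_0 = 1, c_1 = 4, c_2 = 1, c_3 = -2
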